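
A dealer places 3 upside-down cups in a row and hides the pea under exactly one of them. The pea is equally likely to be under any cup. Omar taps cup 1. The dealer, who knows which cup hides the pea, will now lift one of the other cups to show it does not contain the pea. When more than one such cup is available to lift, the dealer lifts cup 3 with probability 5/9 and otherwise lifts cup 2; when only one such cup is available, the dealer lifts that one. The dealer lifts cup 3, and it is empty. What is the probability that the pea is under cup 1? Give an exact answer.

5/14

Consider each possible location of the pea in turn.
If it is under cup 1 (prior 1/3): cup 3 is available, opened with probability 5/9; weight (1/3)·(5/9) = 5/27.
If it is under cup 2 (prior 1/3): only cup 3 is available, probability 1; weight (1/3)·1 = 1/3.
If it is under cup 3 (prior 1/3): the dealer opened cup 3, so this case is ruled out; weight (1/3)·0 = 0.
The weights sum to 14/27.
So P(the pea under cup 1 | the dealer opened cup 3) = (5/27) / (14/27) = 5/14.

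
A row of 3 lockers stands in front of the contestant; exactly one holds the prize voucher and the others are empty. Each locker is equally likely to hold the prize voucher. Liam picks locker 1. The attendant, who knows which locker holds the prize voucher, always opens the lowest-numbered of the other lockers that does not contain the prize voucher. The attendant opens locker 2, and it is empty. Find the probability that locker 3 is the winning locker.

1/2

Condition on the true location of the prize voucher.
If it is in either of lockers 1 and 3 (prior 1/3 each): locker 2 is the lowest-numbered option available, probability 1; weight (1/3)·1 = 1/3 each.
If it is in locker 2 (prior 1/3): the attendant opened locker 2, so this case is ruled out; weight (1/3)·0 = 0.
The weights sum to 2/3.
So P(the prize voucher in locker 3 | the attendant opened locker 2) = (1/3) / (2/3) = 1/2.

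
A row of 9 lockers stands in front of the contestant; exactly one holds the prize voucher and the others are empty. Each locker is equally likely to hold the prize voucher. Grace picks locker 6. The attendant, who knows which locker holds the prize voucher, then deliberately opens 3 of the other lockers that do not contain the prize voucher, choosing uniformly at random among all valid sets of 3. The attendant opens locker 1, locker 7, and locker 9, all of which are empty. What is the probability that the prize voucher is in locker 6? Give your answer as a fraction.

1/9

Condition on the true location of the prize voucher.
If it is in any of lockers 1, 7, and 9 (prior 1/9 each): that locker was opened and seen not to hold the prize — ruled out; weight (1/9)·0 = 0 each.
If it is in any of lockers 2, 3, 4, 5, and 8 (prior 1/9 each): the attendant has 35 equally likely choices, so probability 1/35; weight (1/9)·(1/35) = 1/315 each.
If it is in locker 6 (prior 1/9): the attendant has 56 equally likely choices, so probability 1/56; weight (1/9)·(1/56) = 1/504.
The weights sum to 1/56.
So P(the prize voucher in locker 6 | the attendant opened locker 1, locker 7, and locker 9) = (1/504) / (1/56) = 1/9.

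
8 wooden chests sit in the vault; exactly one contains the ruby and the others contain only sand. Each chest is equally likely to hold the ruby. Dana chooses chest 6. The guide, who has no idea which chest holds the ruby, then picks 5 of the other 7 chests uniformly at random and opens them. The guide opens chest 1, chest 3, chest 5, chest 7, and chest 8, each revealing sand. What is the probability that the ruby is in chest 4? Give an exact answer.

Consider each possible location of the ruby in turn.
If it is in any of chests 1, 3, 5, 7, and 8 (prior 1/8 each): that chest was opened and seen not to hold the prize — ruled out; weight (1/8)·0 = 0 each.
If it is in any of chests 2, 4, and 6 (prior 1/8 each): the guide picks exactly this set with probability 1/21 regardless, and none is the prize; weight (1/8)·(1/21) = 1/168 each.
The weights sum to 1/56.
So P(the ruby in chest 4 | the guide opened chest 1, chest 3, chest 5, chest 7, and chest 8) = (1/168) / (1/56) = 1/3.

1/3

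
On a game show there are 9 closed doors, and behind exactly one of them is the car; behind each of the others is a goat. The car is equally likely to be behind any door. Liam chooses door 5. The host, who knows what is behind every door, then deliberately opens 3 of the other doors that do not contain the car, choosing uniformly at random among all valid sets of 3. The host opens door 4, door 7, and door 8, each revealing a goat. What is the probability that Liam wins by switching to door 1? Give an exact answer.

8/45

Apply Bayes' rule, conditioning on where the car actually is.
If it is behind any of doors 1, 2, 3, 6, and 9 (prior 1/9 each): the host has 35 equally likely choices, so probability 1/35; weight (1/9)·(1/35) = 1/315 each.
If it is behind any of doors 4, 7, and 8 (prior 1/9 each): that door was opened and seen not to hold the prize — ruled out; weight (1/9)·0 = 0 each.
If it is behind door 5 (prior 1/9): the host has 56 equally likely choices, so probability 1/56; weight (1/9)·(1/56) = 1/504.
The weights sum to 1/56.
So P(the car behind door 1 | the host opened door 4, door 7, and door 8) = (1/315) / (1/56) = 8/45.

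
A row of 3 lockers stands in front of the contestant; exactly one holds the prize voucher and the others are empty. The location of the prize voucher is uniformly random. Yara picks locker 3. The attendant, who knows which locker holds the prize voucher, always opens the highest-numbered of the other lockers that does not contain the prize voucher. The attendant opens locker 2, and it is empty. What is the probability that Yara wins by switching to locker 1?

Apply Bayes' rule, conditioning on where the prize voucher actually is.
If it is in either of lockers 1 and 3 (prior 1/3 each): locker 2 is the highest-numbered option available, probability 1; weight (1/3)·1 = 1/3 each.
If it is in locker 2 (prior 1/3): the attendant opened locker 2, so this case is ruled out; weight (1/3)·0 = 0.
The weights sum to 2/3.
So P(the prize voucher in locker 1 | the attendant opened locker 2) = (1/3) / (2/3) = 1/2.

1/2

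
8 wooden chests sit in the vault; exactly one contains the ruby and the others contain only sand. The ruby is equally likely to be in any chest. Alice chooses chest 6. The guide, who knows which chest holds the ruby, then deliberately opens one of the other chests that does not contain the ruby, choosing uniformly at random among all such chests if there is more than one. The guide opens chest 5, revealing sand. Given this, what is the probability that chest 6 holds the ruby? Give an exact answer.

1/8

Condition on the true location of the ruby.
If it is in any of chests 1, 2, 3, 4, 7, and 8 (prior 1/8 each): the guide has 6 equally likely choices, so probability 1/6; weight (1/8)·(1/6) = 1/48 each.
If it is in chest 5 (prior 1/8): the guide opened chest 5, so this case is ruled out; weight (1/8)·0 = 0.
If it is in chest 6 (prior 1/8): the guide has 7 equally likely choices, so probability 1/7; weight (1/8)·(1/7) = 1/56.
The weights sum to 1/7.
So P(the ruby in chest 6 | the guide opened chest 5) = (1/56) / (1/7) = 1/8.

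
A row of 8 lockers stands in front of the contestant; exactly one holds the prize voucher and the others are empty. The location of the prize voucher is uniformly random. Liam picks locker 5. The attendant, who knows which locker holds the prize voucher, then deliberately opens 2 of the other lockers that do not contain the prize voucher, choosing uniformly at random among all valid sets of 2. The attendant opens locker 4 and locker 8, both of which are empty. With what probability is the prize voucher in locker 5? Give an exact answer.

Apply Bayes' rule, conditioning on where the prize voucher actually is.
If it is in any of lockers 1, 2, 3, 6, and 7 (prior 1/8 each): the attendant has 15 equally likely choices, so probability 1/15; weight (1/8)·(1/15) = 1/120 each.
If it is in either of lockers 4 and 8 (prior 1/8 each): that locker was opened and seen not to hold the prize — ruled out; weight (1/8)·0 = 0 each.
If it is in locker 5 (prior 1/8): the attendant has 21 equally likely choices, so probability 1/21; weight (1/8)·(1/21) = 1/168.
The weights sum to 1/21.
So P(the prize voucher in locker 5 | the attendant opened locker 4 and locker 8) = (1/168) / (1/21) = 1/8.

1/8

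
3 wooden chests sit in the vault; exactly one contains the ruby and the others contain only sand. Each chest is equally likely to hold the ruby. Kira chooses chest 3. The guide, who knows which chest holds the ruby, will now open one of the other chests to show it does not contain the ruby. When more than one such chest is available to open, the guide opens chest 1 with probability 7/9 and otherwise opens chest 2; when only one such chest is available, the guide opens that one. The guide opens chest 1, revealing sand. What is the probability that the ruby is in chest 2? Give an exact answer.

Apply Bayes' rule, conditioning on where the ruby actually is.
If it is in chest 1 (prior 1/3): the guide opened chest 1, so this case is ruled out; weight (1/3)·0 = 0.
If it is in chest 2 (prior 1/3): only chest 1 is available, probability 1; weight (1/3)·1 = 1/3.
If it is in chest 3 (prior 1/3): chest 1 is available, opened with probability 7/9; weight (1/3)·(7/9) = 7/27.
The weights sum to 16/27.
So P(the ruby in chest 2 | the guide opened chest 1) = (1/3) / (16/27) = 9/16.

9/16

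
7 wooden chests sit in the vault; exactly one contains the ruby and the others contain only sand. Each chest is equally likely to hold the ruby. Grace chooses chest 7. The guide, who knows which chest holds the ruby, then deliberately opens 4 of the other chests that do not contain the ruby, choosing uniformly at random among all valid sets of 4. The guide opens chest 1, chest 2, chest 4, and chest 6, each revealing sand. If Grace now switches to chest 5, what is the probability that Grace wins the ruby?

Condition on the true location of the ruby.
If it is in any of chests 1, 2, 4, and 6 (prior 1/7 each): that chest was opened and seen not to hold the prize — ruled out; weight (1/7)·0 = 0 each.
If it is in either of chests 3 and 5 (prior 1/7 each): the guide has 5 equally likely choices, so probability 1/5; weight (1/7)·(1/5) = 1/35 each.
If it is in chest 7 (prior 1/7): the guide has 15 equally likely choices, so probability 1/15; weight (1/7)·(1/15) = 1/105.
The weights sum to 1/15.
So P(the ruby in chest 5 | the guide opened chest 1, chest 2, chest 4, and chest 6) = (1/35) / (1/15) = 3/7.

3/7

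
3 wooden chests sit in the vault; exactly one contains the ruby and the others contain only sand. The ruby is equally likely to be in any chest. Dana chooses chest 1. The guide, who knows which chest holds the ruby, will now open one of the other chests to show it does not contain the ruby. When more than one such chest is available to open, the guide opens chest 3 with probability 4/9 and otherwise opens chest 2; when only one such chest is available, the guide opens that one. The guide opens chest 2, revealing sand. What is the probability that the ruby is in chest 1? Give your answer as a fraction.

Apply Bayes' rule, conditioning on where the ruby actually is.
If it is in chest 1 (prior 1/3): chest 3 is available but not opened, probability 5/9; weight (1/3)·(5/9) = 5/27.
If it is in chest 2 (prior 1/3): the guide opened chest 2, so this case is ruled out; weight (1/3)·0 = 0.
If it is in chest 3 (prior 1/3): only chest 2 is available, probability 1; weight (1/3)·1 = 1/3.
The weights sum to 14/27.
So P(the ruby in chest 1 | the guide opened chest 2) = (5/27) / (14/27) = 5/14.

5/14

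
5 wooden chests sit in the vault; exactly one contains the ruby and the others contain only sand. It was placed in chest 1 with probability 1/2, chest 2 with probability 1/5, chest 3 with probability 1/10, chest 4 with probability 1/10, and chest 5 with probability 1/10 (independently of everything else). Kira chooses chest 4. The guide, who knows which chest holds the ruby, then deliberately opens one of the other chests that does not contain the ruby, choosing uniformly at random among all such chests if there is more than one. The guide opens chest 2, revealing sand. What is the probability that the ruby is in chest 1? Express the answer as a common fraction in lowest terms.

Apply Bayes' rule, conditioning on where the ruby actually is.
If it is in chest 1 (prior 1/2): the guide has 3 equally likely choices, so probability 1/3; weight (1/2)·(1/3) = 1/6.
If it is in chest 2 (prior 1/5): the guide opened chest 2, so this case is ruled out; weight (1/5)·0 = 0.
If it is in either of chests 3 and 5 (prior 1/10 each): the guide has 3 equally likely choices, so probability 1/3; weight (1/10)·(1/3) = 1/30 each.
If it is in chest 4 (prior 1/10): the guide has 4 equally likely choices, so probability 1/4; weight (1/10)·(1/4) = 1/40.
The weights sum to 31/120.
So P(the ruby in chest 1 | the guide opened chest 2) = (1/6) / (31/120) = 20/31.

20/31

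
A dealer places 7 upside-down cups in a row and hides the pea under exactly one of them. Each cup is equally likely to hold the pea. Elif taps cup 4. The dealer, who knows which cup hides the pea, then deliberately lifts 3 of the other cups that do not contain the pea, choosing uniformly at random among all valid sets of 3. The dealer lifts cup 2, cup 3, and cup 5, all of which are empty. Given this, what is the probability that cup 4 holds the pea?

1/7

Apply Bayes' rule, conditioning on where the pea actually is.
If it is under any of cups 1, 6, and 7 (prior 1/7 each): the dealer has 10 equally likely choices, so probability 1/10; weight (1/7)·(1/10) = 1/70 each.
If it is under any of cups 2, 3, and 5 (prior 1/7 each): that cup was opened and seen not to hold the prize — ruled out; weight (1/7)·0 = 0 each.
If it is under cup 4 (prior 1/7): the dealer has 20 equally likely choices, so probability 1/20; weight (1/7)·(1/20) = 1/140.
The weights sum to 1/20.
So P(the pea under cup 4 | the dealer opened cup 2, cup 3, and cup 5) = (1/140) / (1/20) = 1/7.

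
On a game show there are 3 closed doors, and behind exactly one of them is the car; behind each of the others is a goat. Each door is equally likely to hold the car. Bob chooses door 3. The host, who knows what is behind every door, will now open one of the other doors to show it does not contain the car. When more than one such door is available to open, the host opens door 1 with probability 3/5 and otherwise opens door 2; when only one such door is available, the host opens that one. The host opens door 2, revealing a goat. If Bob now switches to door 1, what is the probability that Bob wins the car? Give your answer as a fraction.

Apply Bayes' rule, conditioning on where the car actually is.
If it is behind door 1 (prior 1/3): only door 2 is available, probability 1; weight (1/3)·1 = 1/3.
If it is behind door 2 (prior 1/3): the host opened door 2, so this case is ruled out; weight (1/3)·0 = 0.
If it is behind door 3 (prior 1/3): door 1 is available but not opened, probability 2/5; weight (1/3)·(2/5) = 2/15.
The weights sum to 7/15.
So P(the car behind door 1 | the host opened door 2) = (1/3) / (7/15) = 5/7.

5/7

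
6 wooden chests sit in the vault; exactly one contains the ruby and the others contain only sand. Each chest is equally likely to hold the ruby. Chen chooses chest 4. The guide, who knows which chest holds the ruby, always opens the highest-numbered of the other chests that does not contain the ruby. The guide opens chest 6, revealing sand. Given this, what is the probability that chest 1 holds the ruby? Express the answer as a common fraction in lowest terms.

Apply Bayes' rule, conditioning on where the ruby actually is.
If it is in any of chests 1, 2, 3, 4, and 5 (prior 1/6 each): chest 6 is the highest-numbered option available, probability 1; weight (1/6)·1 = 1/6 each.
If it is in chest 6 (prior 1/6): the guide opened chest 6, so this case is ruled out; weight (1/6)·0 = 0.
The weights sum to 5/6.
So P(the ruby in chest 1 | the guide opened chest 6) = (1/6) / (5/6) = 1/5.

1/5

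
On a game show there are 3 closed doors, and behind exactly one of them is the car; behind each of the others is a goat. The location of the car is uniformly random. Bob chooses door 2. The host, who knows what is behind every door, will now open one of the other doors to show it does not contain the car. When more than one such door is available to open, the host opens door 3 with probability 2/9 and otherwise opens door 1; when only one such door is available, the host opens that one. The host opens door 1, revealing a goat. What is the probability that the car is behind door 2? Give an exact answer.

Consider each possible location of the car in turn.
If it is behind door 1 (prior 1/3): the host opened door 1, so this case is ruled out; weight (1/3)·0 = 0.
If it is behind door 2 (prior 1/3): door 3 is available but not opened, probability 7/9; weight (1/3)·(7/9) = 7/27.
If it is behind door 3 (prior 1/3): only door 1 is available, probability 1; weight (1/3)·1 = 1/3.
The weights sum to 16/27.
So P(the car behind door 2 | the host opened door 1) = (7/27) / (16/27) = 7/16.

7/16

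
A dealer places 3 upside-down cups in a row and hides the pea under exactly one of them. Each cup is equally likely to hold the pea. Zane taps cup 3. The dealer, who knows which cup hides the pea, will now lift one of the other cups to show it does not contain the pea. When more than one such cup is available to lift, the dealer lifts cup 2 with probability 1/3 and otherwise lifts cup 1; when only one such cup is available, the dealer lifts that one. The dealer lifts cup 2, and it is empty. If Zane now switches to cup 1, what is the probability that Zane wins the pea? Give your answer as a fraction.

Condition on the true location of the pea.
If it is under cup 1 (prior 1/3): only cup 2 is available, probability 1; weight (1/3)·1 = 1/3.
If it is under cup 2 (prior 1/3): the dealer opened cup 2, so this case is ruled out; weight (1/3)·0 = 0.
If it is under cup 3 (prior 1/3): cup 2 is available, opened with probability 1/3; weight (1/3)·(1/3) = 1/9.
The weights sum to 4/9.
So P(the pea under cup 1 | the dealer opened cup 2) = (1/3) / (4/9) = 3/4.

3/4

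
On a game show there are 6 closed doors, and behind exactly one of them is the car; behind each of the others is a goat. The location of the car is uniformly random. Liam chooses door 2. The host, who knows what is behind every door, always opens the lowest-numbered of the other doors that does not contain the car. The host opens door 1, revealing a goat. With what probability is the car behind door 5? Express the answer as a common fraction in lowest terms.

Apply Bayes' rule, conditioning on where the car actually is.
If it is behind door 1 (prior 1/6): the host opened door 1, so this case is ruled out; weight (1/6)·0 = 0.
If it is behind any of doors 2, 3, 4, 5, and 6 (prior 1/6 each): door 1 is the lowest-numbered option available, probability 1; weight (1/6)·1 = 1/6 each.
The weights sum to 5/6.
So P(the car behind door 5 | the host opened door 1) = (1/6) / (5/6) = 1/5.

1/5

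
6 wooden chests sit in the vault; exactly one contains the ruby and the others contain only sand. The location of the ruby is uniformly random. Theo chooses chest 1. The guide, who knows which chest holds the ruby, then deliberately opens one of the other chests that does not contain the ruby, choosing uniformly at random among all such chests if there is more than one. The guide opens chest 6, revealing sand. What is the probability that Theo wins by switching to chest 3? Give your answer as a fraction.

5/24

Condition on the true location of the ruby.
If it is in chest 1 (prior 1/6): the guide has 5 equally likely choices, so probability 1/5; weight (1/6)·(1/5) = 1/30.
If it is in any of chests 2, 3, 4, and 5 (prior 1/6 each): the guide has 4 equally likely choices, so probability 1/4; weight (1/6)·(1/4) = 1/24 each.
If it is in chest 6 (prior 1/6): the guide opened chest 6, so this case is ruled out; weight (1/6)·0 = 0.
The weights sum to 1/5.
So P(the ruby in chest 3 | the guide opened chest 6) = (1/24) / (1/5) = 5/24.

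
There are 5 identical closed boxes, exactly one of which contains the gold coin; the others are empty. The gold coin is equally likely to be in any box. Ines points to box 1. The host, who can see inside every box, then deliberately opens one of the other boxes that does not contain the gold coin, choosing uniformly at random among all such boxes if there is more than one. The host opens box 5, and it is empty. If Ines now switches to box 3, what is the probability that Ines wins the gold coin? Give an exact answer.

Condition on the true location of the gold coin.
If it is in box 1 (prior 1/5): the host has 4 equally likely choices, so probability 1/4; weight (1/5)·(1/4) = 1/20.
If it is in any of boxes 2, 3, and 4 (prior 1/5 each): the host has 3 equally likely choices, so probability 1/3; weight (1/5)·(1/3) = 1/15 each.
If it is in box 5 (prior 1/5): the host opened box 5, so this case is ruled out; weight (1/5)·0 = 0.
The weights sum to 1/4.
So P(the gold coin in box 3 | the host opened box 5) = (1/15) / (1/4) = 4/15.

4/15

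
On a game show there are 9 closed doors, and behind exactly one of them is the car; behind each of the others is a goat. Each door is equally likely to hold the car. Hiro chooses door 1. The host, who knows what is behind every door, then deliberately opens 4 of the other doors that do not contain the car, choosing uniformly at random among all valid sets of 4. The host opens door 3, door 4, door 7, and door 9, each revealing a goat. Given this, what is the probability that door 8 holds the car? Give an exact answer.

Condition on the true location of the car.
If it is behind door 1 (prior 1/9): the host has 70 equally likely choices, so probability 1/70; weight (1/9)·(1/70) = 1/630.
If it is behind any of doors 2, 5, 6, and 8 (prior 1/9 each): the host has 35 equally likely choices, so probability 1/35; weight (1/9)·(1/35) = 1/315 each.
If it is behind any of doors 3, 4, 7, and 9 (prior 1/9 each): that door was opened and seen not to hold the prize — ruled out; weight (1/9)·0 = 0 each.
The weights sum to 1/70.
So P(the car behind door 8 | the host opened door 3, door 4, door 7, and door 9) = (1/315) / (1/70) = 2/9.

2/9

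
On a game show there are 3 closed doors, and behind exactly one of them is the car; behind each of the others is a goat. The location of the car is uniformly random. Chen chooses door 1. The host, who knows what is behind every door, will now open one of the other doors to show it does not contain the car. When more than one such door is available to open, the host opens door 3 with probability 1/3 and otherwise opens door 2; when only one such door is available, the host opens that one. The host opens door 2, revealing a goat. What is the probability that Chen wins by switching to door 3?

3/5

Apply Bayes' rule, conditioning on where the car actually is.
If it is behind door 1 (prior 1/3): door 3 is available but not opened, probability 2/3; weight (1/3)·(2/3) = 2/9.
If it is behind door 2 (prior 1/3): the host opened door 2, so this case is ruled out; weight (1/3)·0 = 0.
If it is behind door 3 (prior 1/3): only door 2 is available, probability 1; weight (1/3)·1 = 1/3.
The weights sum to 5/9.
So P(the car behind door 3 | the host opened door 2) = (1/3) / (5/9) = 3/5.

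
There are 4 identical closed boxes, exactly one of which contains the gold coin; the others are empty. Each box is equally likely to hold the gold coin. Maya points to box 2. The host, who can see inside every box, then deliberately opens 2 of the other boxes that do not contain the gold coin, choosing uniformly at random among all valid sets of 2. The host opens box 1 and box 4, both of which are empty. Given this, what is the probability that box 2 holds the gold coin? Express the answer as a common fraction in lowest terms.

Consider each possible location of the gold coin in turn.
If it is in either of boxes 1 and 4 (prior 1/4 each): that box was opened and seen not to hold the prize — ruled out; weight (1/4)·0 = 0 each.
If it is in box 2 (prior 1/4): the host has 3 equally likely choices, so probability 1/3; weight (1/4)·(1/3) = 1/12.
If it is in box 3 (prior 1/4): the host has no choice, probability 1; weight (1/4)·1 = 1/4.
The weights sum to 1/3.
So P(the gold coin in box 2 | the host opened box 1 and box 4) = (1/12) / (1/3) = 1/4.

1/4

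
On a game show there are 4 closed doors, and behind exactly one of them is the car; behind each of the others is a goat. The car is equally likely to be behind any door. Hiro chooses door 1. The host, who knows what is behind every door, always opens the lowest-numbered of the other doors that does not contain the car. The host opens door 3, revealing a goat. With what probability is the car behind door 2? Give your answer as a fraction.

1

Condition on the true location of the car.
If it is behind either of doors 1 and 4 (prior 1/4 each): the host would have opened door 2 instead, probability 0; weight (1/4)·0 = 0 each.
If it is behind door 2 (prior 1/4): door 3 is the lowest-numbered option available, probability 1; weight (1/4)·1 = 1/4.
If it is behind door 3 (prior 1/4): the host opened door 3, so this case is ruled out; weight (1/4)·0 = 0.
The weights sum to 1/4.
So P(the car behind door 2 | the host opened door 3) = (1/4) / (1/4) = 1.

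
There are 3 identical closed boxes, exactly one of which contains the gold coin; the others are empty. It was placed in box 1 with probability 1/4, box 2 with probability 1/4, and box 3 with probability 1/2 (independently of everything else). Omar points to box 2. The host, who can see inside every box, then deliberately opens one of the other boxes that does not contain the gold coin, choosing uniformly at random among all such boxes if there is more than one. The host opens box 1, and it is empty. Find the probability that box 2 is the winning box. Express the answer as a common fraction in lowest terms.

Apply Bayes' rule, conditioning on where the gold coin actually is.
If it is in box 1 (prior 1/4): the host opened box 1, so this case is ruled out; weight (1/4)·0 = 0.
If it is in box 2 (prior 1/4): the host has 2 equally likely choices, so probability 1/2; weight (1/4)·(1/2) = 1/8.
If it is in box 3 (prior 1/2): the host has no choice, probability 1; weight (1/2)·1 = 1/2.
The weights sum to 5/8.
So P(the gold coin in box 2 | the host opened box 1) = (1/8) / (5/8) = 1/5.

1/5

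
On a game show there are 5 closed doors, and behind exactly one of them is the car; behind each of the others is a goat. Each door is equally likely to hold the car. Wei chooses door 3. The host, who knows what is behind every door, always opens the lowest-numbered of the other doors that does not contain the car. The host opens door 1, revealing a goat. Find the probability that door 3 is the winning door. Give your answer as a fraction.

Apply Bayes' rule, conditioning on where the car actually is.
If it is behind door 1 (prior 1/5): the host opened door 1, so this case is ruled out; weight (1/5)·0 = 0.
If it is behind any of doors 2, 3, 4, and 5 (prior 1/5 each): door 1 is the lowest-numbered option available, probability 1; weight (1/5)·1 = 1/5 each.
The weights sum to 4/5.
So P(the car behind door 3 | the host opened door 1) = (1/5) / (4/5) = 1/4.

1/4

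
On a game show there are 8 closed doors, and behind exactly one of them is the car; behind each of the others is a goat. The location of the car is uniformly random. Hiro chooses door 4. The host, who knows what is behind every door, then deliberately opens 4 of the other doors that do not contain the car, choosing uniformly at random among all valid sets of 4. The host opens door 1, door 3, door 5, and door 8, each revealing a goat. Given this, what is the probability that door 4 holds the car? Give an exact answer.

1/8

Apply Bayes' rule, conditioning on where the car actually is.
If it is behind any of doors 1, 3, 5, and 8 (prior 1/8 each): that door was opened and seen not to hold the prize — ruled out; weight (1/8)·0 = 0 each.
If it is behind any of doors 2, 6, and 7 (prior 1/8 each): the host has 15 equally likely choices, so probability 1/15; weight (1/8)·(1/15) = 1/120 each.
If it is behind door 4 (prior 1/8): the host has 35 equally likely choices, so probability 1/35; weight (1/8)·(1/35) = 1/280.
The weights sum to 1/35.
So P(the car behind door 4 | the host opened door 1, door 3, door 5, and door 8) = (1/280) / (1/35) = 1/8.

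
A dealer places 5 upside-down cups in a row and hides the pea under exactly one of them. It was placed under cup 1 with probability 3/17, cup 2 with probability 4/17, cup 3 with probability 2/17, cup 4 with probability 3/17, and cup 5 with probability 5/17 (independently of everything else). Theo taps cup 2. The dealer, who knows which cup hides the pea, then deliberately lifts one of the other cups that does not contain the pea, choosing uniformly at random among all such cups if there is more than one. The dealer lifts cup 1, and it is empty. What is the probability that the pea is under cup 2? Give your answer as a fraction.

3/13

Apply Bayes' rule, conditioning on where the pea actually is.
If it is under cup 1 (prior 3/17): the dealer opened cup 1, so this case is ruled out; weight (3/17)·0 = 0.
If it is under cup 2 (prior 4/17): the dealer has 4 equally likely choices, so probability 1/4; weight (4/17)·(1/4) = 1/17.
If it is under cup 3 (prior 2/17): the dealer has 3 equally likely choices, so probability 1/3; weight (2/17)·(1/3) = 2/51.
If it is under cup 4 (prior 3/17): the dealer has 3 equally likely choices, so probability 1/3; weight (3/17)·(1/3) = 1/17.
If it is under cup 5 (prior 5/17): the dealer has 3 equally likely choices, so probability 1/3; weight (5/17)·(1/3) = 5/51.
The weights sum to 13/51.
So P(the pea under cup 2 | the dealer opened cup 1) = (1/17) / (13/51) = 3/13.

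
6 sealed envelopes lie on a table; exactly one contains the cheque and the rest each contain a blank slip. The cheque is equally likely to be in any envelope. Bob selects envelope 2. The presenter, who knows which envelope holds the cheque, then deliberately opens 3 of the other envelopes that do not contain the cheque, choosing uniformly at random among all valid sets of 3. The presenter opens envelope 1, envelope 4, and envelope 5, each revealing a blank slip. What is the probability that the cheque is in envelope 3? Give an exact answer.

5/12

Condition on the true location of the cheque.
If it is in any of envelopes 1, 4, and 5 (prior 1/6 each): that envelope was opened and seen not to hold the prize — ruled out; weight (1/6)·0 = 0 each.
If it is in envelope 2 (prior 1/6): the presenter has 10 equally likely choices, so probability 1/10; weight (1/6)·(1/10) = 1/60.
If it is in either of envelopes 3 and 6 (prior 1/6 each): the presenter has 4 equally likely choices, so probability 1/4; weight (1/6)·(1/4) = 1/24 each.
The weights sum to 1/10.
So P(the cheque in envelope 3 | the presenter opened envelope 1, envelope 4, and envelope 5) = (1/24) / (1/10) = 5/12.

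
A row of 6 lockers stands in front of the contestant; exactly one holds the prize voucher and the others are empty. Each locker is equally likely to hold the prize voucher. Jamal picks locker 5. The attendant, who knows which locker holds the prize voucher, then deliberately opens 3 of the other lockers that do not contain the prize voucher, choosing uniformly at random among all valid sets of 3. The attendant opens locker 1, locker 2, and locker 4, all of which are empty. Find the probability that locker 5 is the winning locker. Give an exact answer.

1/6

Consider each possible location of the prize voucher in turn.
If it is in any of lockers 1, 2, and 4 (prior 1/6 each): that locker was opened and seen not to hold the prize — ruled out; weight (1/6)·0 = 0 each.
If it is in either of lockers 3 and 6 (prior 1/6 each): the attendant has 4 equally likely choices, so probability 1/4; weight (1/6)·(1/4) = 1/24 each.
If it is in locker 5 (prior 1/6): the attendant has 10 equally likely choices, so probability 1/10; weight (1/6)·(1/10) = 1/60.
The weights sum to 1/10.
So P(the prize voucher in locker 5 | the attendant opened locker 1, locker 2, and locker 4) = (1/60) / (1/10) = 1/6.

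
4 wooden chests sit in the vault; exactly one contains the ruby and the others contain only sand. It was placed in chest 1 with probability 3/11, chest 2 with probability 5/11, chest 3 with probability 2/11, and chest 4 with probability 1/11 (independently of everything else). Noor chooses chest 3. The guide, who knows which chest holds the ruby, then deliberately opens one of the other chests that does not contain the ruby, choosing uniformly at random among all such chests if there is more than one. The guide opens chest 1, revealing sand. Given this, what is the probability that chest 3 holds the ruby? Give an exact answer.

Consider each possible location of the ruby in turn.
If it is in chest 1 (prior 3/11): the guide opened chest 1, so this case is ruled out; weight (3/11)·0 = 0.
If it is in chest 2 (prior 5/11): the guide has 2 equally likely choices, so probability 1/2; weight (5/11)·(1/2) = 5/22.
If it is in chest 3 (prior 2/11): the guide has 3 equally likely choices, so probability 1/3; weight (2/11)·(1/3) = 2/33.
If it is in chest 4 (prior 1/11): the guide has 2 equally likely choices, so probability 1/2; weight (1/11)·(1/2) = 1/22.
The weights sum to 1/3.
So P(the ruby in chest 3 | the guide opened chest 1) = (2/33) / (1/3) = 2/11.

2/11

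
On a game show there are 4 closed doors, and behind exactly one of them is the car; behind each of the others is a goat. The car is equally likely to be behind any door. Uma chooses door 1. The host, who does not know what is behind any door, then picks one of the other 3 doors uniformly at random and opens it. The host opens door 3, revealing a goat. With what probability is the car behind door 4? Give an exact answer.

Condition on the true location of the car.
If it is behind any of doors 1, 2, and 4 (prior 1/4 each): the host picks door 3 with probability 1/3 regardless, and it is not the prize; weight (1/4)·(1/3) = 1/12 each.
If it is behind door 3 (prior 1/4): the host opened door 3, so this case is ruled out; weight (1/4)·0 = 0.
The weights sum to 1/4.
So P(the car behind door 4 | the host opened door 3) = (1/12) / (1/4) = 1/3.

1/3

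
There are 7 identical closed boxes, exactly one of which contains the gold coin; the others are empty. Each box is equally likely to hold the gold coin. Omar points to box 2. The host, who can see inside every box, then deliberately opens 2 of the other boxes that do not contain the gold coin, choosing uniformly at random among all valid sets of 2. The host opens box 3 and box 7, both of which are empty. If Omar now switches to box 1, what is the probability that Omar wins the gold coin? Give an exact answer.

3/14

Condition on the true location of the gold coin.
If it is in any of boxes 1, 4, 5, and 6 (prior 1/7 each): the host has 10 equally likely choices, so probability 1/10; weight (1/7)·(1/10) = 1/70 each.
If it is in box 2 (prior 1/7): the host has 15 equally likely choices, so probability 1/15; weight (1/7)·(1/15) = 1/105.
If it is in either of boxes 3 and 7 (prior 1/7 each): that box was opened and seen not to hold the prize — ruled out; weight (1/7)·0 = 0 each.
The weights sum to 1/15.
So P(the gold coin in box 1 | the host opened box 3 and box 7) = (1/70) / (1/15) = 3/14.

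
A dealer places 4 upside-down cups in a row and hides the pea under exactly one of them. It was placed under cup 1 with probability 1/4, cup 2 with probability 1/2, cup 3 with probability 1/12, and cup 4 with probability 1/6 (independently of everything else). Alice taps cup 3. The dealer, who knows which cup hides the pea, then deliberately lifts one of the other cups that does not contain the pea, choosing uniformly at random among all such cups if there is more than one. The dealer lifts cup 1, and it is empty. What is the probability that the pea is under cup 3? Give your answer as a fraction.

Consider each possible location of the pea in turn.
If it is under cup 1 (prior 1/4): the dealer opened cup 1, so this case is ruled out; weight (1/4)·0 = 0.
If it is under cup 2 (prior 1/2): the dealer has 2 equally likely choices, so probability 1/2; weight (1/2)·(1/2) = 1/4.
If it is under cup 3 (prior 1/12): the dealer has 3 equally likely choices, so probability 1/3; weight (1/12)·(1/3) = 1/36.
If it is under cup 4 (prior 1/6): the dealer has 2 equally likely choices, so probability 1/2; weight (1/6)·(1/2) = 1/12.
The weights sum to 13/36.
So P(the pea under cup 3 | the dealer opened cup 1) = (1/36) / (13/36) = 1/13.

1/13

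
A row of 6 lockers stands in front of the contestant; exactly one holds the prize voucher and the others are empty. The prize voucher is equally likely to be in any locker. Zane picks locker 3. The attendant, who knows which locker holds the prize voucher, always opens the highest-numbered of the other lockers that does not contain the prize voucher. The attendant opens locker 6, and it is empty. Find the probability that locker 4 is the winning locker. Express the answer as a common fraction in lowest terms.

1/5

Consider each possible location of the prize voucher in turn.
If it is in any of lockers 1, 2, 3, 4, and 5 (prior 1/6 each): locker 6 is the highest-numbered option available, probability 1; weight (1/6)·1 = 1/6 each.
If it is in locker 6 (prior 1/6): the attendant opened locker 6, so this case is ruled out; weight (1/6)·0 = 0.
The weights sum to 5/6.
So P(the prize voucher in locker 4 | the attendant opened locker 6) = (1/6) / (5/6) = 1/5.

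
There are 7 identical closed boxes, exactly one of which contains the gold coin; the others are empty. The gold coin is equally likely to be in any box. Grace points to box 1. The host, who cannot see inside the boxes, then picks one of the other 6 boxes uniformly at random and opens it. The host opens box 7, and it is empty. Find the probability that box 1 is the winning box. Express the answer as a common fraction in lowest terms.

Consider each possible location of the gold coin in turn.
If it is in any of boxes 1, 2, 3, 4, 5, and 6 (prior 1/7 each): the host picks box 7 with probability 1/6 regardless, and it is not the prize; weight (1/7)·(1/6) = 1/42 each.
If it is in box 7 (prior 1/7): the host opened box 7, so this case is ruled out; weight (1/7)·0 = 0.
The weights sum to 1/7.
So P(the gold coin in box 1 | the host opened box 7) = (1/42) / (1/7) = 1/6.

1/6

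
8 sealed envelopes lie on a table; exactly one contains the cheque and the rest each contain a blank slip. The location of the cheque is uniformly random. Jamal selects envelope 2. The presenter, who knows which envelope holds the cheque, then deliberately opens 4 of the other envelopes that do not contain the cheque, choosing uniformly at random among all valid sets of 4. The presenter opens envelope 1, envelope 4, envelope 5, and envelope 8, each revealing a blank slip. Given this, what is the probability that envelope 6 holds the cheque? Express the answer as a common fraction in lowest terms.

7/24

Consider each possible location of the cheque in turn.
If it is in any of envelopes 1, 4, 5, and 8 (prior 1/8 each): that envelope was opened and seen not to hold the prize — ruled out; weight (1/8)·0 = 0 each.
If it is in envelope 2 (prior 1/8): the presenter has 35 equally likely choices, so probability 1/35; weight (1/8)·(1/35) = 1/280.
If it is in any of envelopes 3, 6, and 7 (prior 1/8 each): the presenter has 15 equally likely choices, so probability 1/15; weight (1/8)·(1/15) = 1/120 each.
The weights sum to 1/35.
So P(the cheque in envelope 6 | the presenter opened envelope 1, envelope 4, envelope 5, and envelope 8) = (1/120) / (1/35) = 7/24.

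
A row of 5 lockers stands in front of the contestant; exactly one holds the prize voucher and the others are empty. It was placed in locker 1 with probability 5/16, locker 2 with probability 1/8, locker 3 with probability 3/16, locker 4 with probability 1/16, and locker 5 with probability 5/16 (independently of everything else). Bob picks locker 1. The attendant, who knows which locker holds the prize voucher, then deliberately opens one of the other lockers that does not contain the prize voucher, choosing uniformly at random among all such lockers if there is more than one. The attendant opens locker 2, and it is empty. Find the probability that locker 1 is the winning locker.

5/17

Consider each possible location of the prize voucher in turn.
If it is in locker 1 (prior 5/16): the attendant has 4 equally likely choices, so probability 1/4; weight (5/16)·(1/4) = 5/64.
If it is in locker 2 (prior 1/8): the attendant opened locker 2, so this case is ruled out; weight (1/8)·0 = 0.
If it is in locker 3 (prior 3/16): the attendant has 3 equally likely choices, so probability 1/3; weight (3/16)·(1/3) = 1/16.
If it is in locker 4 (prior 1/16): the attendant has 3 equally likely choices, so probability 1/3; weight (1/16)·(1/3) = 1/48.
If it is in locker 5 (prior 5/16): the attendant has 3 equally likely choices, so probability 1/3; weight (5/16)·(1/3) = 5/48.
The weights sum to 17/64.
So P(the prize voucher in locker 1 | the attendant opened locker 2) = (5/64) / (17/64) = 5/17.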